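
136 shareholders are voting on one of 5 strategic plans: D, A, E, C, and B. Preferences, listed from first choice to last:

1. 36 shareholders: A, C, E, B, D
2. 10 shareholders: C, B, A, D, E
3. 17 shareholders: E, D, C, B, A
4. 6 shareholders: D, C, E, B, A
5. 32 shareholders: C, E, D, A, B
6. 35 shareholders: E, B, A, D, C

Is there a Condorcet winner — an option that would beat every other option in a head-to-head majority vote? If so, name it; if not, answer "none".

none

Checking pairwise contests:
A beats D 81–55.
E beats A 90–46.
C beats E 84–52.
A beats C 71–65.
E beats B 126–10.
Every option loses at least one head-to-head, so there is no Condorcet winner.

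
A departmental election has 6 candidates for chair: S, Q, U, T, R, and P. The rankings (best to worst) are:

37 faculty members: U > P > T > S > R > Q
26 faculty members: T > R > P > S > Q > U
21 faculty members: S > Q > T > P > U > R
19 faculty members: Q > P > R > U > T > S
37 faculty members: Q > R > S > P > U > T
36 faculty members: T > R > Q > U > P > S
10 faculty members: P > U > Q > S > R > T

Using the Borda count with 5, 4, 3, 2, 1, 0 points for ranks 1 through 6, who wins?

Q

S: 37·2 + 26·2 + 21·5 + 19·0 + 37·3 + 36·0 + 10·2 = 362
Q: 37·0 + 26·1 + 21·4 + 19·5 + 37·5 + 36·3 + 10·3 = 528
U: 37·5 + 26·0 + 21·1 + 19·2 + 37·1 + 36·2 + 10·4 = 393
T: 37·3 + 26·5 + 21·3 + 19·1 + 37·0 + 36·5 + 10·0 = 503
R: 37·1 + 26·4 + 21·0 + 19·3 + 37·4 + 36·4 + 10·1 = 500
P: 37·4 + 26·3 + 21·2 + 19·4 + 37·2 + 36·1 + 10·5 = 504
Q has the highest Borda score (528).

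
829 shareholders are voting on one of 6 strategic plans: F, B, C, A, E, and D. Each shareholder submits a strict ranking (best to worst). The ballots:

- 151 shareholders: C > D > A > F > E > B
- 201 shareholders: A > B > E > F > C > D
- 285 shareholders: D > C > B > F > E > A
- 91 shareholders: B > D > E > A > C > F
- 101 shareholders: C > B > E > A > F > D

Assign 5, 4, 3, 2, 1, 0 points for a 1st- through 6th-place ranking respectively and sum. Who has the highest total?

C

F: 151·2 + 201·2 + 285·2 + 91·0 + 101·1 = 1375
B: 151·0 + 201·4 + 285·3 + 91·5 + 101·4 = 2518
C: 151·5 + 201·1 + 285·4 + 91·1 + 101·5 = 2692
A: 151·3 + 201·5 + 285·0 + 91·2 + 101·2 = 1842
E: 151·1 + 201·3 + 285·1 + 91·3 + 101·3 = 1615
D: 151·4 + 201·0 + 285·5 + 91·4 + 101·0 = 2393
C has the highest Borda score (2692).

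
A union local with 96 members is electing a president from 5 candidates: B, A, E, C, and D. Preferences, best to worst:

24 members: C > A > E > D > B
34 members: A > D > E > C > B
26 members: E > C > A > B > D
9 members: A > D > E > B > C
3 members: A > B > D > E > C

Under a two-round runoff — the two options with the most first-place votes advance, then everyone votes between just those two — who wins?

Round 1 first-place votes: B 0, A 46, E 26, C 24, D 0.
A and E advance.
Runoff: A is preferred to E by 70 voters; E by 26.
A wins the runoff.

A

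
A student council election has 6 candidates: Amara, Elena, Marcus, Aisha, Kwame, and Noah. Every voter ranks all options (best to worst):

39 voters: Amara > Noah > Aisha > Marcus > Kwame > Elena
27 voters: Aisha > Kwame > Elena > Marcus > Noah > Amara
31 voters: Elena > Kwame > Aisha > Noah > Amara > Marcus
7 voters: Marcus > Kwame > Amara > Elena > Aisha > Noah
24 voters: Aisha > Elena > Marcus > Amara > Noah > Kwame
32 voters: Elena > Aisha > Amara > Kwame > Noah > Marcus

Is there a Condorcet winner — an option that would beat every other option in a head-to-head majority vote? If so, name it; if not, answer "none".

Aisha vs Amara: 114–46 for Aisha.
Aisha vs Elena: 90–70 for Aisha.
Aisha vs Marcus: 153–7 for Aisha.
Aisha vs Kwame: 122–38 for Aisha.
Aisha vs Noah: 121–39 for Aisha.
Aisha beats every other option head-to-head.

Aisha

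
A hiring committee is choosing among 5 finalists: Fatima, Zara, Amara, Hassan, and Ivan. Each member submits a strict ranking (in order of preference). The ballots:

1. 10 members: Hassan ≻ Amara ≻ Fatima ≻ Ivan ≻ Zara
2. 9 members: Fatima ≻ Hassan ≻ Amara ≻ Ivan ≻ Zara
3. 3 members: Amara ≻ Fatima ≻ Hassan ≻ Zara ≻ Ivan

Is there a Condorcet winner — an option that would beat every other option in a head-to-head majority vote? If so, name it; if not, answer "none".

Checking pairwise contests:
Amara beats Fatima 13–9.
Fatima beats Zara 22–0.
Hassan beats Amara 19–3.
Fatima beats Hassan 12–10.
Fatima beats Ivan 22–0.
Every option loses at least one head-to-head, so there is no Condorcet winner.

none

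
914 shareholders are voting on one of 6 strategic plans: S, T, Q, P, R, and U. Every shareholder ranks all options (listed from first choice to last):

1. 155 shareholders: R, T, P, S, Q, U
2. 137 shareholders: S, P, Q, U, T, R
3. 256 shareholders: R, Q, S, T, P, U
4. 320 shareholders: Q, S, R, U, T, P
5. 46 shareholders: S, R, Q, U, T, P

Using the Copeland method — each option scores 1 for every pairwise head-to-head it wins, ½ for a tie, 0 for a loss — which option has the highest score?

Q

S: beats T, P, R, and U; loses to Q → score 4.
T: beats P; loses to S, Q, R, and U → score 1.
Q: beats S, T, P, and U; ties R → score 4.5.
P: beats U; loses to S, T, Q, and R → score 1.
R: beats T, P, and U; ties Q; loses to S → score 3.5.
U: beats T; loses to S, Q, P, and R → score 1.
Q has the best pairwise record.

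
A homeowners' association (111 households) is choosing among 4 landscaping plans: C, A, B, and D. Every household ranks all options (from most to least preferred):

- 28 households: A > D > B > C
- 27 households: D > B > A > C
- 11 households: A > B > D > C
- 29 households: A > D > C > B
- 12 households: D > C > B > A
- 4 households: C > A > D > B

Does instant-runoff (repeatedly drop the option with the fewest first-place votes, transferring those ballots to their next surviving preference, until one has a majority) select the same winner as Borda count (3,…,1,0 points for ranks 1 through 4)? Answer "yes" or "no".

Instant-runoff — R1 C 4, A 68, B 0, D 39 (A winner). Winner: A.
Borda — scores: C 65, A 239, B 116, D 246. Winner: D.
The two methods disagree.

no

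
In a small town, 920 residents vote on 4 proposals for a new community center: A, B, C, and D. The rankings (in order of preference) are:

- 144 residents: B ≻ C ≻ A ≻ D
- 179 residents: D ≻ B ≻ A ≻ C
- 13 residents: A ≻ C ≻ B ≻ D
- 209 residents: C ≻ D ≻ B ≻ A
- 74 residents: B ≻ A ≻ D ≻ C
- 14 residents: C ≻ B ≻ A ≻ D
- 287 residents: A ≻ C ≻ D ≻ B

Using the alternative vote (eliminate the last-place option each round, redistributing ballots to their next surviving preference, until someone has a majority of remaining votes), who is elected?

B

Round 1: A 300, B 218, C 223, D 179. Eliminate D.
Round 2: A 300, B 397, C 223. Eliminate C.
Round 3: A 300, B 620. B has a majority.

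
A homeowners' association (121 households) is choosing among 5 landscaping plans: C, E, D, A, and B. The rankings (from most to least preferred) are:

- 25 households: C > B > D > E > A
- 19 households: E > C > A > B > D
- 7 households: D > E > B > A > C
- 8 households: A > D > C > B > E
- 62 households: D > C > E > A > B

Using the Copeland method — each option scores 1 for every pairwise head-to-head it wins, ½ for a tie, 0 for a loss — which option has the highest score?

D

C: beats E, A, and B; loses to D → score 3.
E: beats A and B; loses to C and D → score 2.
D: beats C, E, A, and B → score 4.
A: beats B; loses to C, E, and D → score 1.
B: loses to C, E, D, and A → score 0.
D has the best pairwise record.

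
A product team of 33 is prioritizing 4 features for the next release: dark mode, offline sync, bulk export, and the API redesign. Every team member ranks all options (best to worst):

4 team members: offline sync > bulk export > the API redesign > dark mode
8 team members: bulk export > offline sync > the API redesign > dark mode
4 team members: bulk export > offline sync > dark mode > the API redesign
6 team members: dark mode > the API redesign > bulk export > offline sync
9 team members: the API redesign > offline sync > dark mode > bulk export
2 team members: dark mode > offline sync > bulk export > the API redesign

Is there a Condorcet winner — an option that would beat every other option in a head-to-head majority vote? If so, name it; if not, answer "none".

Checking pairwise contests:
offline sync beats dark mode 25–8.
bulk export beats offline sync 18–15.
dark mode beats bulk export 17–16.
offline sync beats the API redesign 18–15.
Every option loses at least one head-to-head, so there is no Condorcet winner.

none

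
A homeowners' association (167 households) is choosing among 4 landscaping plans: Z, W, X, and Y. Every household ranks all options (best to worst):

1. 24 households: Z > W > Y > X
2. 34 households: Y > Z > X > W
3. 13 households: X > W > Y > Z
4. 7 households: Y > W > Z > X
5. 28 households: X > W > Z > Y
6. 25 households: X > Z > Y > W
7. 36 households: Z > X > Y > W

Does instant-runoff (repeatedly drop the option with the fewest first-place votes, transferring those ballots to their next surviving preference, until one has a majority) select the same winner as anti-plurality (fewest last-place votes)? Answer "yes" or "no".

Instant-runoff — R1 Z 60, W 0, X 66, Y 41 (W out); R2 Z 60, X 66, Y 41 (Y out); R3 Z 101, X 66 (Z winner). Winner: Z.
Anti-plurality — last-place votes: Z 13, W 95, X 31, Y 28. Winner: Z.
The two methods agree.

yes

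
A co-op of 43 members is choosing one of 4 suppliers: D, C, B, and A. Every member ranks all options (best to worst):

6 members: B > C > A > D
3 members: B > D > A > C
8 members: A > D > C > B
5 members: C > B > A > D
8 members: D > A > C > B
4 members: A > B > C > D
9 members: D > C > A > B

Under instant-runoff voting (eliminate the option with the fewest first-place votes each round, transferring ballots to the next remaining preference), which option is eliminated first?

Round 1: D 17, C 5, B 9, A 12. Eliminate C.

C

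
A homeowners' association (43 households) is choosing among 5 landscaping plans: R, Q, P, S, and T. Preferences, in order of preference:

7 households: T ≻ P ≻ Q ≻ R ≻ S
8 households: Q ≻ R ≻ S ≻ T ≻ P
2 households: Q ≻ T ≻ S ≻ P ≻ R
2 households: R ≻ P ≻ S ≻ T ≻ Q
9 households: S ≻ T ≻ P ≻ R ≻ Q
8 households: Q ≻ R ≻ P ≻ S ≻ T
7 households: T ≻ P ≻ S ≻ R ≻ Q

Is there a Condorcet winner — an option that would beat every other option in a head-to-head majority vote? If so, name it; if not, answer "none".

none

Checking pairwise contests:
Q beats R 25–18.
P beats Q 25–18.
T beats P 33–10.
R beats S 25–18.
S beats T 27–16.
Every option loses at least one head-to-head, so there is no Condorcet winner.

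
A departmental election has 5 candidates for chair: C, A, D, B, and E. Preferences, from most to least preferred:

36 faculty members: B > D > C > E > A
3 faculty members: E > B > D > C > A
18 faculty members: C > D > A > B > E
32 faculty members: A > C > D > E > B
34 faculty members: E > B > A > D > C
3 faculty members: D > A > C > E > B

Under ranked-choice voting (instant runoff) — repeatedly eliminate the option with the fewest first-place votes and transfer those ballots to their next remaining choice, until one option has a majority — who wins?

Round 1: C 18, A 32, D 3, B 36, E 37. Eliminate D.
Round 2: C 18, A 35, B 36, E 37. Eliminate C.
Round 3: A 53, B 36, E 37. Eliminate B.
Round 4: A 53, E 73. E has a majority.

E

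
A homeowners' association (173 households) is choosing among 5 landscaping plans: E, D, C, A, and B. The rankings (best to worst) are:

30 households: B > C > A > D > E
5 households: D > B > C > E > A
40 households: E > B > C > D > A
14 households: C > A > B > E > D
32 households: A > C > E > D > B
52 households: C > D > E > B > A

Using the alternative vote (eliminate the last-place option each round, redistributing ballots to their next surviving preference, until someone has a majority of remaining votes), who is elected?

Round 1: E 40, D 5, C 66, A 32, B 30. Eliminate D.
Round 2: E 40, C 66, A 32, B 35. Eliminate A.
Round 3: E 40, C 98, B 35. C has a majority.

C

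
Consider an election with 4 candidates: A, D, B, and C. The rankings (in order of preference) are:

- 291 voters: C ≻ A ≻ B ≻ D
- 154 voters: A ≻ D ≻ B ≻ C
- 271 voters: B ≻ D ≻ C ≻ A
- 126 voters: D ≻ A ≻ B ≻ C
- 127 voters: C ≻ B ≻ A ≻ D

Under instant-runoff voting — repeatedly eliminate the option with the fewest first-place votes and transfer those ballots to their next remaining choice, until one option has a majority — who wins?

C

Round 1: A 154, D 126, B 271, C 418. Eliminate D.
Round 2: A 280, B 271, C 418. Eliminate B.
Round 3: A 280, C 689. C has a majority.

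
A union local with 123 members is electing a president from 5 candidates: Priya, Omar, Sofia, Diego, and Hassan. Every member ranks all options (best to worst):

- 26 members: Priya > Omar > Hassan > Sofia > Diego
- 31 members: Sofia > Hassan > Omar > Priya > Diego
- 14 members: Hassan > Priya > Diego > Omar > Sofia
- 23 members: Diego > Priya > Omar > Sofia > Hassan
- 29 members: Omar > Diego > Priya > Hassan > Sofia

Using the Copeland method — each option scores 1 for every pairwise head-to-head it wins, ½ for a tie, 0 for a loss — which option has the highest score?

Priya

Priya: beats Omar, Sofia, Diego, and Hassan → score 4.
Omar: beats Sofia, Diego, and Hassan; loses to Priya → score 3.
Sofia: loses to Priya, Omar, Diego, and Hassan → score 0.
Diego: beats Sofia; loses to Priya, Omar, and Hassan → score 1.
Hassan: beats Sofia and Diego; loses to Priya and Omar → score 2.
Priya has the best pairwise record.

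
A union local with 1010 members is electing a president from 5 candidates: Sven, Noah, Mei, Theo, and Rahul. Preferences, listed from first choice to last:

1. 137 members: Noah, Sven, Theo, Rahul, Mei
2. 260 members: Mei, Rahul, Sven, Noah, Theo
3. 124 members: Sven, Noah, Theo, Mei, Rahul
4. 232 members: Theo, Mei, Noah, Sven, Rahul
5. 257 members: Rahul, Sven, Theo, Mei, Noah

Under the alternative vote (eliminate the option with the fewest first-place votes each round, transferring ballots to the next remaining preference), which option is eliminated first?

Round 1: Sven 124, Noah 137, Mei 260, Theo 232, Rahul 257. Eliminate Sven.

Sven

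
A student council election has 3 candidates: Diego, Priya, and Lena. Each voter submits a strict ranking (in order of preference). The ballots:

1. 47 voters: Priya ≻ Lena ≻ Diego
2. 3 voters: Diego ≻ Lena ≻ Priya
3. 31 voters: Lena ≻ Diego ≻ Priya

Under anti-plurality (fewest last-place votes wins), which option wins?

Last-place votes: Diego 47, Priya 34, Lena 0.
Lena is ranked last by the fewest voters, so Lena wins.

Lena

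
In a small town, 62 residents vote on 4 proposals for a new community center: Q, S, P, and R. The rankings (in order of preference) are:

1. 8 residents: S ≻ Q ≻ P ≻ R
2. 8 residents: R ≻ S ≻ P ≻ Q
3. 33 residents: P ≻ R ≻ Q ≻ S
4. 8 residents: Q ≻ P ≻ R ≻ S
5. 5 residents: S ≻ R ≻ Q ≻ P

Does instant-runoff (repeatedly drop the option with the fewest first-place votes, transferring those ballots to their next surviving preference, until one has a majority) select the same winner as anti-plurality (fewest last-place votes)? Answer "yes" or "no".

Instant-runoff — R1 Q 8, S 13, P 33, R 8 (P winner). Winner: P.
Anti-plurality — last-place votes: Q 8, S 41, P 5, R 8. Winner: P.
The two methods agree.

yes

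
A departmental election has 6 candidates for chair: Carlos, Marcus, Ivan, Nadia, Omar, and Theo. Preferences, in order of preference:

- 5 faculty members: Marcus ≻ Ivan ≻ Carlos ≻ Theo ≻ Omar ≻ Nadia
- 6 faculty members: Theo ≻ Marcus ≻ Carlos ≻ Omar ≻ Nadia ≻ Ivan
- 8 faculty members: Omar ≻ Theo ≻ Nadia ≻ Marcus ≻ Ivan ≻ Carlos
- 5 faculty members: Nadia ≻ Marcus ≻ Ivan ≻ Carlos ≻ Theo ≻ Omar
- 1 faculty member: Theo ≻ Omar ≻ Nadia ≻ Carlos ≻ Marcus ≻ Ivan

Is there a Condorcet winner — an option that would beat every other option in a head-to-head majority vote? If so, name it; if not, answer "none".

Theo

Theo vs Carlos: 15–10 for Theo.
Theo vs Marcus: 15–10 for Theo.
Theo vs Ivan: 15–10 for Theo.
Theo vs Nadia: 20–5 for Theo.
Theo vs Omar: 17–8 for Theo.
Theo beats every other option head-to-head.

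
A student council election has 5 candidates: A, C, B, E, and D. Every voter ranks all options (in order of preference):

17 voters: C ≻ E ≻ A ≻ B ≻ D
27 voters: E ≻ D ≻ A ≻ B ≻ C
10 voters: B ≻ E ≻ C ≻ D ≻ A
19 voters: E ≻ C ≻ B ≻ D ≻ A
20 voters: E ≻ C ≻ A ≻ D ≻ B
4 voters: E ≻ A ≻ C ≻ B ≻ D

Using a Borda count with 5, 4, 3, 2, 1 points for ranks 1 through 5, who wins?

E

A: 17·3 + 27·3 + 10·1 + 19·1 + 20·3 + 4·4 = 237
C: 17·5 + 27·1 + 10·3 + 19·4 + 20·4 + 4·3 = 310
B: 17·2 + 27·2 + 10·5 + 19·3 + 20·1 + 4·2 = 223
E: 17·4 + 27·5 + 10·4 + 19·5 + 20·5 + 4·5 = 458
D: 17·1 + 27·4 + 10·2 + 19·2 + 20·2 + 4·1 = 227
E has the highest Borda score (458).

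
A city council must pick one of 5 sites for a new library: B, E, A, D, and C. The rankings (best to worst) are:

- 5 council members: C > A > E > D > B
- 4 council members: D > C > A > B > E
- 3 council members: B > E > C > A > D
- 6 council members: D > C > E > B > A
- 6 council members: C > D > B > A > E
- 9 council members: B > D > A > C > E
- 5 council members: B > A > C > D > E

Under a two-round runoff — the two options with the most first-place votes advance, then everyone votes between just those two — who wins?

Round 1 first-place votes: B 17, E 0, A 0, D 10, C 11.
B and C advance.
Runoff: B is preferred to C by 17 voters; C by 21.
C wins the runoff.

C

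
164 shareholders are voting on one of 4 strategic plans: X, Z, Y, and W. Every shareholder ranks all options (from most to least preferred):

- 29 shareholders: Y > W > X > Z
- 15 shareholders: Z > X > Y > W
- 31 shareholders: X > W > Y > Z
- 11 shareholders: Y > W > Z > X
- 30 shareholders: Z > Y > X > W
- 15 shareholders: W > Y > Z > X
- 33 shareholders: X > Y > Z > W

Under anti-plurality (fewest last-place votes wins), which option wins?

Y

Last-place votes: X 26, Z 60, Y 0, W 78.
Y is ranked last by the fewest voters, so Y wins.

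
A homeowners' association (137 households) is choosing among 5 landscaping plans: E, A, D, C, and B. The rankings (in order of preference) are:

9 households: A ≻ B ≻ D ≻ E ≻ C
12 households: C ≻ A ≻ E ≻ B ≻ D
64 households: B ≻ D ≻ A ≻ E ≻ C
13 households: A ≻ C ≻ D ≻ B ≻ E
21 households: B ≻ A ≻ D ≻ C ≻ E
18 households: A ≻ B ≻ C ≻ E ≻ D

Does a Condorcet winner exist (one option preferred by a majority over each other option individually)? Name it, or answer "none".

B vs E: 125–12 for B.
B vs A: 85–52 for B.
B vs D: 124–13 for B.
B vs C: 112–25 for B.
B beats every other option head-to-head.

B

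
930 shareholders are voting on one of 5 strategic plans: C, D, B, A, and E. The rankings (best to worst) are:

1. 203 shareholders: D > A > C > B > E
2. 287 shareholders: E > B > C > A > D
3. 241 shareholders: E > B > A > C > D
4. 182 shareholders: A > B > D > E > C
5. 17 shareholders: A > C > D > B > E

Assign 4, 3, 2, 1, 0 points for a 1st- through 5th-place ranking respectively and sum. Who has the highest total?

B

C: 203·2 + 287·2 + 241·1 + 182·0 + 17·3 = 1272
D: 203·4 + 287·0 + 241·0 + 182·2 + 17·2 = 1210
B: 203·1 + 287·3 + 241·3 + 182·3 + 17·1 = 2350
A: 203·3 + 287·1 + 241·2 + 182·4 + 17·4 = 2174
E: 203·0 + 287·4 + 241·4 + 182·1 + 17·0 = 2294
B has the highest Borda score (2350).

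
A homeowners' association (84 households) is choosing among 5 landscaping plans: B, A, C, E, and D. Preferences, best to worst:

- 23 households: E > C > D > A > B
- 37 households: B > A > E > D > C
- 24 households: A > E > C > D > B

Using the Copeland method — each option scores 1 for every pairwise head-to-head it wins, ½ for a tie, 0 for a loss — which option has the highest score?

A

B: loses to A, C, E, and D → score 0.
A: beats B, C, E, and D → score 4.
C: beats B and D; loses to A and E → score 2.
E: beats B, C, and D; loses to A → score 3.
D: beats B; loses to A, C, and E → score 1.
A has the best pairwise record.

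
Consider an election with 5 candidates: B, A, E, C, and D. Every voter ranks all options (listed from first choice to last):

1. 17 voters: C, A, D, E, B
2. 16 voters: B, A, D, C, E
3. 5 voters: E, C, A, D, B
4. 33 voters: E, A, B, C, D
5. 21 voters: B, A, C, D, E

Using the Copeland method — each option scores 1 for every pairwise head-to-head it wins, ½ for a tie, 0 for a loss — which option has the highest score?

A

B: beats C and D; loses to A and E → score 2.
A: beats B, E, C, and D → score 4.
E: beats B; loses to A, C, and D → score 1.
C: beats E and D; loses to B and A → score 2.
D: beats E; loses to B, A, and C → score 1.
A has the best pairwise record.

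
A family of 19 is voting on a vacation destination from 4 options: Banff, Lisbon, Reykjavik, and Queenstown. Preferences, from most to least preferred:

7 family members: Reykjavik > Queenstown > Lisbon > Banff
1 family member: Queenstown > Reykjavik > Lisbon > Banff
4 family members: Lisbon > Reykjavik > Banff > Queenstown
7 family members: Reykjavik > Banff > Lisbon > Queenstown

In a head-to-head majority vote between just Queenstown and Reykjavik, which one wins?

Reykjavik

Voters preferring Queenstown to Reykjavik: 1; preferring Reykjavik to Queenstown: 18.
Reykjavik wins the head-to-head.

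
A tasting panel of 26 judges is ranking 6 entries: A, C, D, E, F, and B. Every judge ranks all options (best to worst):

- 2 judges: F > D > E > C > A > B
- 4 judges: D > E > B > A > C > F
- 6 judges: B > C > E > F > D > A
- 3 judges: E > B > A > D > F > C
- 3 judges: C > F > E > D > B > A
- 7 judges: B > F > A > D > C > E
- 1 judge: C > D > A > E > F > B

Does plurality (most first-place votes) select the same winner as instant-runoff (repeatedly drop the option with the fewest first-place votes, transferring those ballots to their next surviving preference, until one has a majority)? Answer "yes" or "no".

Plurality — first-place votes: A 0, C 4, D 4, E 3, F 2, B 13. Winner: B.
Instant-runoff — R1 A 0, C 4, D 4, E 3, F 2, B 13 (A out); R2 C 4, D 4, E 3, F 2, B 13 (F out); R3 C 4, D 6, E 3, B 13 (E out); R4 C 4, D 6, B 16 (B winner). Winner: B.
The two methods agree.

yes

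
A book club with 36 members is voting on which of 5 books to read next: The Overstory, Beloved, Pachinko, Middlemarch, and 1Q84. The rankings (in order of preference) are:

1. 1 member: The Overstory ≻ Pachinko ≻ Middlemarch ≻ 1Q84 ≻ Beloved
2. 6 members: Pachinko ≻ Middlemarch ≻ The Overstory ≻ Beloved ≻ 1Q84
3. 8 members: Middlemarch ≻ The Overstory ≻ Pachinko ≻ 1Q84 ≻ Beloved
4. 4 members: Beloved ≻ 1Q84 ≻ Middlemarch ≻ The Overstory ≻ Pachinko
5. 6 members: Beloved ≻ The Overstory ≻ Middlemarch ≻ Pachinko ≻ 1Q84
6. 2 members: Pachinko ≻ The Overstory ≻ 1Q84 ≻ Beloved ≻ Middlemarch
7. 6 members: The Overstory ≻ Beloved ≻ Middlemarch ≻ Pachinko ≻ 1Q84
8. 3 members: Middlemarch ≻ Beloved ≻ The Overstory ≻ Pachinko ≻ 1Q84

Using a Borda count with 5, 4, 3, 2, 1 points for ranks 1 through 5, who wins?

The Overstory

The Overstory: 1·5 + 6·3 + 8·4 + 4·2 + 6·4 + 2·4 + 6·5 + 3·3 = 134
Beloved: 1·1 + 6·2 + 8·1 + 4·5 + 6·5 + 2·2 + 6·4 + 3·4 = 111
Pachinko: 1·4 + 6·5 + 8·3 + 4·1 + 6·2 + 2·5 + 6·2 + 3·2 = 102
Middlemarch: 1·3 + 6·4 + 8·5 + 4·3 + 6·3 + 2·1 + 6·3 + 3·5 = 132
1Q84: 1·2 + 6·1 + 8·2 + 4·4 + 6·1 + 2·3 + 6·1 + 3·1 = 61
The Overstory has the highest Borda score (134).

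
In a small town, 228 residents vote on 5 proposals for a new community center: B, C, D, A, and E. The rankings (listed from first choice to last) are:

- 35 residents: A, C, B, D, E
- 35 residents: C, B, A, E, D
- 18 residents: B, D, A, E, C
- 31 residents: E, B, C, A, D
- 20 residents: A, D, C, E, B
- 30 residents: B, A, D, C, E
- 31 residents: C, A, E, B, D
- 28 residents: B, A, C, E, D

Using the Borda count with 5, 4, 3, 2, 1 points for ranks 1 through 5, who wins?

B: 35·3 + 35·4 + 18·5 + 31·4 + 20·1 + 30·5 + 31·2 + 28·5 = 831
C: 35·4 + 35·5 + 18·1 + 31·3 + 20·3 + 30·2 + 31·5 + 28·3 = 785
D: 35·2 + 35·1 + 18·4 + 31·1 + 20·4 + 30·3 + 31·1 + 28·1 = 437
A: 35·5 + 35·3 + 18·3 + 31·2 + 20·5 + 30·4 + 31·4 + 28·4 = 852
E: 35·1 + 35·2 + 18·2 + 31·5 + 20·2 + 30·1 + 31·3 + 28·2 = 515
A has the highest Borda score (852).

A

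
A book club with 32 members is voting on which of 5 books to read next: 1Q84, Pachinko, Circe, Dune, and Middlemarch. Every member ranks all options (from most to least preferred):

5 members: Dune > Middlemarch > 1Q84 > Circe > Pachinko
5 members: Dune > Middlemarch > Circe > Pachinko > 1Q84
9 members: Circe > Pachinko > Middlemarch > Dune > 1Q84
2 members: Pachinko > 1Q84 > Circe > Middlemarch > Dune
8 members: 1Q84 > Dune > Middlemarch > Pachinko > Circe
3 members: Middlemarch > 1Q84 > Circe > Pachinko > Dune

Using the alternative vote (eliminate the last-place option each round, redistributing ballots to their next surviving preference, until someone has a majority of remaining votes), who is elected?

Dune

Round 1: 1Q84 8, Pachinko 2, Circe 9, Dune 10, Middlemarch 3. Eliminate Pachinko.
Round 2: 1Q84 10, Circe 9, Dune 10, Middlemarch 3. Eliminate Middlemarch.
Round 3: 1Q84 13, Circe 9, Dune 10. Eliminate Circe.
Round 4: 1Q84 13, Dune 19. Dune has a majority.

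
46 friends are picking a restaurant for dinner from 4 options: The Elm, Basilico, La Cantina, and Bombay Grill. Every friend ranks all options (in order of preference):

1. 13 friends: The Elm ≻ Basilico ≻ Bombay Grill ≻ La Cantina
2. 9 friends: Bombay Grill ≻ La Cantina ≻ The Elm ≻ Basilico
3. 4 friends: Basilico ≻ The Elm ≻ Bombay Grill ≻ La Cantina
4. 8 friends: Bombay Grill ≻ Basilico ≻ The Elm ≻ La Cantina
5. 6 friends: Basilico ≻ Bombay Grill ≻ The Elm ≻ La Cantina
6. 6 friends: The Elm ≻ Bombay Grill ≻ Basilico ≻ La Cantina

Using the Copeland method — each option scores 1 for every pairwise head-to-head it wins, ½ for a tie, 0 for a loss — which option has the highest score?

The Elm

The Elm: beats Basilico and La Cantina; ties Bombay Grill → score 2.5.
Basilico: beats La Cantina; ties Bombay Grill; loses to The Elm → score 1.5.
La Cantina: loses to The Elm, Basilico, and Bombay Grill → score 0.
Bombay Grill: beats La Cantina; ties The Elm and Basilico → score 2.
The Elm has the best pairwise record.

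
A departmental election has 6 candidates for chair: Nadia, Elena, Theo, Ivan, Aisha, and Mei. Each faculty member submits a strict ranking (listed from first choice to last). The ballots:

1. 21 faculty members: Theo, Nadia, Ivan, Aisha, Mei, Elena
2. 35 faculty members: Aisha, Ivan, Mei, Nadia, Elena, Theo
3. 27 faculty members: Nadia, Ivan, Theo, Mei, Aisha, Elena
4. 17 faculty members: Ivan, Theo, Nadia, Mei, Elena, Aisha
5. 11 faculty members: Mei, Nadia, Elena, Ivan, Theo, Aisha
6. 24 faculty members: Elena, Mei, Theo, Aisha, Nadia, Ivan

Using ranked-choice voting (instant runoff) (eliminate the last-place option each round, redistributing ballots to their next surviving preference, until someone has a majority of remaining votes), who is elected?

Round 1: Nadia 27, Elena 24, Theo 21, Ivan 17, Aisha 35, Mei 11. Eliminate Mei.
Round 2: Nadia 38, Elena 24, Theo 21, Ivan 17, Aisha 35. Eliminate Ivan.
Round 3: Nadia 38, Elena 24, Theo 38, Aisha 35. Eliminate Elena.
Round 4: Nadia 38, Theo 62, Aisha 35. Eliminate Aisha.
Round 5: Nadia 73, Theo 62. Nadia has a majority.

Nadia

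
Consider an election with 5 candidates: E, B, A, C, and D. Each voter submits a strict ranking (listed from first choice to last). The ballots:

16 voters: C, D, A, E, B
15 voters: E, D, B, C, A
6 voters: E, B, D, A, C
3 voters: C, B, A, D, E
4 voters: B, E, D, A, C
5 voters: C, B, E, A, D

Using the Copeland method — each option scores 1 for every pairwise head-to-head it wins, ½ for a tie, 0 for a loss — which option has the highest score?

E

E: beats B, A, C, and D → score 4.
B: beats A and C; loses to E and D → score 2.
A: loses to E, B, C, and D → score 0.
C: beats A; loses to E, B, and D → score 1.
D: beats B, A, and C; loses to E → score 3.
E has the best pairwise record.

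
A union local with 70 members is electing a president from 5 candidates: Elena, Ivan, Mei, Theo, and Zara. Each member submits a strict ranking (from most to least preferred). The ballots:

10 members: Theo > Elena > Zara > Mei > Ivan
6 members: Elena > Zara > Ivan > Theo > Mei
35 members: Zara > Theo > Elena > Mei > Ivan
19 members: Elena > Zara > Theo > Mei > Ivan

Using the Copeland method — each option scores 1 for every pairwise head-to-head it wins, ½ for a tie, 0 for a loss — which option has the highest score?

Elena: beats Ivan and Mei; ties Zara; loses to Theo → score 2.5.
Ivan: loses to Elena, Mei, Theo, and Zara → score 0.
Mei: beats Ivan; loses to Elena, Theo, and Zara → score 1.
Theo: beats Elena, Ivan, and Mei; loses to Zara → score 3.
Zara: beats Ivan, Mei, and Theo; ties Elena → score 3.5.
Zara has the best pairwise record.

Zara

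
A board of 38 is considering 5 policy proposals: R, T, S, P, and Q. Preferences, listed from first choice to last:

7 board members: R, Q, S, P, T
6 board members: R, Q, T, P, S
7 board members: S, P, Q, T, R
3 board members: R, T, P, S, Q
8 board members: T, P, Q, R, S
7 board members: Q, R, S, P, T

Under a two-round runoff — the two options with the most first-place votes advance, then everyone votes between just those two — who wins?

Round 1 first-place votes: R 16, T 8, S 7, P 0, Q 7.
R and T advance.
Runoff: R is preferred to T by 23 voters; T by 15.
R wins the runoff.

R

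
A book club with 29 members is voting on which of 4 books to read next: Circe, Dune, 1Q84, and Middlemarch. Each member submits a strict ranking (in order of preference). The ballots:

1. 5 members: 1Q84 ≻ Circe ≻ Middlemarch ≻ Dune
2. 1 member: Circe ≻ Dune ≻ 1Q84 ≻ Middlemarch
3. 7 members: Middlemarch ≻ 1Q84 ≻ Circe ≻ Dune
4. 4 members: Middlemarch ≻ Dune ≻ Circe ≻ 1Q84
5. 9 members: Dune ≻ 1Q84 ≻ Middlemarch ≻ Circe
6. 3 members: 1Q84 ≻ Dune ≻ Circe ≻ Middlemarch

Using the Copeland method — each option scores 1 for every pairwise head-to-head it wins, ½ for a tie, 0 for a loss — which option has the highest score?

Circe: loses to Dune, 1Q84, and Middlemarch → score 0.
Dune: beats Circe; loses to 1Q84 and Middlemarch → score 1.
1Q84: beats Circe, Dune, and Middlemarch → score 3.
Middlemarch: beats Circe and Dune; loses to 1Q84 → score 2.
1Q84 has the best pairwise record.

1Q84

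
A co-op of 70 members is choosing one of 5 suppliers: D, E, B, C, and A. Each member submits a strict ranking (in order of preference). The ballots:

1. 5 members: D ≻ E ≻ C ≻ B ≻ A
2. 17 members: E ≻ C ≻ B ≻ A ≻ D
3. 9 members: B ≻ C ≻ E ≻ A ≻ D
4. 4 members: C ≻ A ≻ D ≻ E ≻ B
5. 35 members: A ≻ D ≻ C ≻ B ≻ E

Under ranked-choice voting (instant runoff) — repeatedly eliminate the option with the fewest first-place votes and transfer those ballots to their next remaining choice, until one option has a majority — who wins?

A

Round 1: D 5, E 17, B 9, C 4, A 35. Eliminate C.
Round 2: D 5, E 17, B 9, A 39. A has a majority.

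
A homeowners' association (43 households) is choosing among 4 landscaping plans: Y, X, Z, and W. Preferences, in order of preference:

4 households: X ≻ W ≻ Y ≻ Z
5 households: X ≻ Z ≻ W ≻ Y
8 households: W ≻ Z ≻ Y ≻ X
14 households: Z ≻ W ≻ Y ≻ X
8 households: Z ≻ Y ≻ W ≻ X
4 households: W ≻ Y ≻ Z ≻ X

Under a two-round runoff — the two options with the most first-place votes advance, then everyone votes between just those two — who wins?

Round 1 first-place votes: Y 0, X 9, Z 22, W 12.
Z and W advance.
Runoff: Z is preferred to W by 27 voters; W by 16.
Z wins the runoff.

Z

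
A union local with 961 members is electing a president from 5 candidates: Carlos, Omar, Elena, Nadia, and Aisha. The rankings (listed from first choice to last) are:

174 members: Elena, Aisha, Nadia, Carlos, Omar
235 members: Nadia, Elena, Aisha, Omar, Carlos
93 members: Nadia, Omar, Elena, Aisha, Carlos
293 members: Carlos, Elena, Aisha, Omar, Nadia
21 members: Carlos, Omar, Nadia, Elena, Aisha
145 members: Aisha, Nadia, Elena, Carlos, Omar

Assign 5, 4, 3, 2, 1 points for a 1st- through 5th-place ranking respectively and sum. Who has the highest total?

Carlos: 174·2 + 235·1 + 93·1 + 293·5 + 21·5 + 145·2 = 2536
Omar: 174·1 + 235·2 + 93·4 + 293·2 + 21·4 + 145·1 = 1831
Elena: 174·5 + 235·4 + 93·3 + 293·4 + 21·2 + 145·3 = 3738
Nadia: 174·3 + 235·5 + 93·5 + 293·1 + 21·3 + 145·4 = 3098
Aisha: 174·4 + 235·3 + 93·2 + 293·3 + 21·1 + 145·5 = 3212
Elena has the highest Borda score (3738).

Elena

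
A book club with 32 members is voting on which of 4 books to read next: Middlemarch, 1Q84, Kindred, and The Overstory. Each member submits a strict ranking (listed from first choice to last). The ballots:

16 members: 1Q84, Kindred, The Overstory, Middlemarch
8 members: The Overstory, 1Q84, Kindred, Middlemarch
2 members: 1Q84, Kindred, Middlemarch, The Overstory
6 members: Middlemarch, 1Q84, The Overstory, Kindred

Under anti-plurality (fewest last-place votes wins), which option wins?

1Q84

Last-place votes: Middlemarch 24, 1Q84 0, Kindred 6, The Overstory 2.
1Q84 is ranked last by the fewest voters, so 1Q84 wins.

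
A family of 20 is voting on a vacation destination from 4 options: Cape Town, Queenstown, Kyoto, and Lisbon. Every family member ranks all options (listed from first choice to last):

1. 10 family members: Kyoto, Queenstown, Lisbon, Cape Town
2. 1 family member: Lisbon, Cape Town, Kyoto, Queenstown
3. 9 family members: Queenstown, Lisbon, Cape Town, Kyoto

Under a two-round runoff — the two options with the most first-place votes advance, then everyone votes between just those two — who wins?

Kyoto

Round 1 first-place votes: Cape Town 0, Queenstown 9, Kyoto 10, Lisbon 1.
Kyoto and Queenstown advance.
Runoff: Kyoto is preferred to Queenstown by 11 voters; Queenstown by 9.
Kyoto wins the runoff.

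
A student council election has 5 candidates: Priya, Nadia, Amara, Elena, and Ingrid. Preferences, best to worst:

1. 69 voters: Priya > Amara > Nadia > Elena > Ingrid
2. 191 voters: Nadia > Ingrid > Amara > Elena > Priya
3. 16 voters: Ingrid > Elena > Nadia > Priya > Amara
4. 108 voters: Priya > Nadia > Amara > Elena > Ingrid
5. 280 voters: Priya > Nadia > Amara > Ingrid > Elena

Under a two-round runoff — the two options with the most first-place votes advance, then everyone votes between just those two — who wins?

Priya

Round 1 first-place votes: Priya 457, Nadia 191, Amara 0, Elena 0, Ingrid 16.
Priya and Nadia advance.
Runoff: Priya is preferred to Nadia by 457 voters; Nadia by 207.
Priya wins the runoff.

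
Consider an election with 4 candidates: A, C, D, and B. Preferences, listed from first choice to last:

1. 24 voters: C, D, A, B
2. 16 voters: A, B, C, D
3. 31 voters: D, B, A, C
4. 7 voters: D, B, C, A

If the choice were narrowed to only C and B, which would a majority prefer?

B

Voters preferring C to B: 24; preferring B to C: 54.
B wins the head-to-head.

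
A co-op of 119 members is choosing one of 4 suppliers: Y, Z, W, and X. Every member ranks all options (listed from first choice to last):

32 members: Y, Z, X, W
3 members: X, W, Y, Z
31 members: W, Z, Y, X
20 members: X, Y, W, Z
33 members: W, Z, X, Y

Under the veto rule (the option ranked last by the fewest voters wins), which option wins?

Last-place votes: Y 33, Z 23, W 32, X 31.
Z is ranked last by the fewest voters, so Z wins.

Z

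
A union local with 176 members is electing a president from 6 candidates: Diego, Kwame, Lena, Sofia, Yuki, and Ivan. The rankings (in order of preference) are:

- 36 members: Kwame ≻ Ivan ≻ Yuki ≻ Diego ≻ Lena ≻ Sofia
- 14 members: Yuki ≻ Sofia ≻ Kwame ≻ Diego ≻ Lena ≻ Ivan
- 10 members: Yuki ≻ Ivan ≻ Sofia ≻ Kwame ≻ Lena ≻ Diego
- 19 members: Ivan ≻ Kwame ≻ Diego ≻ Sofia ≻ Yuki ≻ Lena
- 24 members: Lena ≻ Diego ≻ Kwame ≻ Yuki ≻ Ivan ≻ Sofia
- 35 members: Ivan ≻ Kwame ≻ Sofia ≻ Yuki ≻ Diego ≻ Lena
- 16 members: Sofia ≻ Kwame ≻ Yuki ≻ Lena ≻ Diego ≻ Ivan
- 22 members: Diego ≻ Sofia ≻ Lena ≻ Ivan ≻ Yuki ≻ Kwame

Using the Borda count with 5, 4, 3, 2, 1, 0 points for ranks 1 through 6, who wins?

Kwame

Diego: 36·2 + 14·2 + 10·0 + 19·3 + 24·4 + 35·1 + 16·1 + 22·5 = 414
Kwame: 36·5 + 14·3 + 10·2 + 19·4 + 24·3 + 35·4 + 16·4 + 22·0 = 594
Lena: 36·1 + 14·1 + 10·1 + 19·0 + 24·5 + 35·0 + 16·2 + 22·3 = 278
Sofia: 36·0 + 14·4 + 10·3 + 19·2 + 24·0 + 35·3 + 16·5 + 22·4 = 397
Yuki: 36·3 + 14·5 + 10·5 + 19·1 + 24·2 + 35·2 + 16·3 + 22·1 = 435
Ivan: 36·4 + 14·0 + 10·4 + 19·5 + 24·1 + 35·5 + 16·0 + 22·2 = 522
Kwame has the highest Borda score (594).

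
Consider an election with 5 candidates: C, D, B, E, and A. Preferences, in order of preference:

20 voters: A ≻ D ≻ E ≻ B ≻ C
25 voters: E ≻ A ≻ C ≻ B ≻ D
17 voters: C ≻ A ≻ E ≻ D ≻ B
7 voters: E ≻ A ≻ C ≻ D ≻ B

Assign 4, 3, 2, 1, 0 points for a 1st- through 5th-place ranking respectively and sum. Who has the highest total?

C: 20·0 + 25·2 + 17·4 + 7·2 = 132
D: 20·3 + 25·0 + 17·1 + 7·1 = 84
B: 20·1 + 25·1 + 17·0 + 7·0 = 45
E: 20·2 + 25·4 + 17·2 + 7·4 = 202
A: 20·4 + 25·3 + 17·3 + 7·3 = 227
A has the highest Borda score (227).

A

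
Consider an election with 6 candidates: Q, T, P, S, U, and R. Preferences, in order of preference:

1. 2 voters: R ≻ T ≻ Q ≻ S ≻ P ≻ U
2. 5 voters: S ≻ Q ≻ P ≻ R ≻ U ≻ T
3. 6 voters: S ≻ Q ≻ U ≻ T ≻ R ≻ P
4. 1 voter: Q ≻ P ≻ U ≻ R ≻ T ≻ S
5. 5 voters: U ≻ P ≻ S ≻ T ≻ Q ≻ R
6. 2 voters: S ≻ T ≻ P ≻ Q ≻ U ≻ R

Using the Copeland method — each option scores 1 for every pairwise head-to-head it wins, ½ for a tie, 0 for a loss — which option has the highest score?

S

Q: beats T, P, U, and R; loses to S → score 4.
T: beats R; loses to Q, P, S, and U → score 1.
P: beats T and R; loses to Q, S, and U → score 2.
S: beats Q, T, P, U, and R → score 5.
U: beats T, P, and R; loses to Q and S → score 3.
R: loses to Q, T, P, S, and U → score 0.
S has the best pairwise record.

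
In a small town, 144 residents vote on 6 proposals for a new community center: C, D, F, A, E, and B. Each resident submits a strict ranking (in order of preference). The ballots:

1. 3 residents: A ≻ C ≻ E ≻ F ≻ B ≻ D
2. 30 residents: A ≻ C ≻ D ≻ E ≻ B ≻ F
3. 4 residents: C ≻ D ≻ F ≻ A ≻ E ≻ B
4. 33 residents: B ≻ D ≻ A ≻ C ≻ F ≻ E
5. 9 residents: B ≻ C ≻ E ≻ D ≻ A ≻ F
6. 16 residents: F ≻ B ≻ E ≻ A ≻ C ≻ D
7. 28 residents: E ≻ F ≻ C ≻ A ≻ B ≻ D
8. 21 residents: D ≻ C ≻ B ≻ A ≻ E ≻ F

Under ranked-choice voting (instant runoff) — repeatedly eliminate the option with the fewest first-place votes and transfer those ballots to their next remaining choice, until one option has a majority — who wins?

Round 1: C 4, D 21, F 16, A 33, E 28, B 42. Eliminate C.
Round 2: D 25, F 16, A 33, E 28, B 42. Eliminate F.
Round 3: D 25, A 33, E 28, B 58. Eliminate D.
Round 4: A 37, E 28, B 79. B has a majority.

B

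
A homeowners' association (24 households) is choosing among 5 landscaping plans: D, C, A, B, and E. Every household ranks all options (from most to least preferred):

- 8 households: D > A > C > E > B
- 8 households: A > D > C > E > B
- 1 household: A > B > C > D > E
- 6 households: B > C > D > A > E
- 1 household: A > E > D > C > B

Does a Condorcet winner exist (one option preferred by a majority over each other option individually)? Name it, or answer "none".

D

D vs C: 17–7 for D.
D vs A: 14–10 for D.
D vs B: 17–7 for D.
D vs E: 23–1 for D.
D beats every other option head-to-head.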